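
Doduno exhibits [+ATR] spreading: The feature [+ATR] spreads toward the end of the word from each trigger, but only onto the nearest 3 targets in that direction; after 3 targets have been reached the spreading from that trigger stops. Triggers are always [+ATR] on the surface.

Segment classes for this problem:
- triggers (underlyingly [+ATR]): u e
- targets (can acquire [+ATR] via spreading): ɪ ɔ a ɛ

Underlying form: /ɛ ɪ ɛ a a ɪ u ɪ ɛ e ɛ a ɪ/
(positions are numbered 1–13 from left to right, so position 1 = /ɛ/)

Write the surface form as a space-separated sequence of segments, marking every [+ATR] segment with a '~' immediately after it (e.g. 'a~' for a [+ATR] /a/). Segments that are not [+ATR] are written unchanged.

From /u/ at 7 rightward: 8 /ɪ/ → [+ATR]; 9 /ɛ/ → [+ATR]; 10 /e/ is itself a trigger — this domain ends here.
From /e/ at 10 rightward: 11 /ɛ/ → [+ATR]; 12 /a/ → [+ATR]; 13 /ɪ/ → [+ATR]; bound reached.
Targets with no active source: positions 1 2 3 4 5 6 stay [-ATR].
[+ATR] positions on the surface: 7 8 9 10 11 12 13.

ɛ ɪ ɛ a a ɪ u~ ɪ~ ɛ~ e~ ɛ~ a~ ɪ~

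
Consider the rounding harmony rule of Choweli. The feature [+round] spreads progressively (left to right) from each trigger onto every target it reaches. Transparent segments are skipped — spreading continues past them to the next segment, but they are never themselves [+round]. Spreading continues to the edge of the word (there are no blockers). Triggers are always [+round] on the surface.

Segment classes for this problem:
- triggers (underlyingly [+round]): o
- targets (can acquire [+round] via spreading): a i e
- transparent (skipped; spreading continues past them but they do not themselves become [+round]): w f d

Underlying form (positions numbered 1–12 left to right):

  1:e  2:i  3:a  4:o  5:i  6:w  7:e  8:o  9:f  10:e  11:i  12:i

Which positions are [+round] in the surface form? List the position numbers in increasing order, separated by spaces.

4 5 7 8 10 11 12

From /o/ at 4 rightward: 5 /i/ → [+round]; 6 /w/ transparent; 7 /e/ → [+round]; 8 /o/ is itself a trigger — this domain ends here.
From /o/ at 8 rightward: 9 /f/ transparent; 10 /e/ → [+round]; 11 /i/ → [+round]; 12 /i/ → [+round]; word edge.
Targets with no active source: positions 1 2 3 stay [-round].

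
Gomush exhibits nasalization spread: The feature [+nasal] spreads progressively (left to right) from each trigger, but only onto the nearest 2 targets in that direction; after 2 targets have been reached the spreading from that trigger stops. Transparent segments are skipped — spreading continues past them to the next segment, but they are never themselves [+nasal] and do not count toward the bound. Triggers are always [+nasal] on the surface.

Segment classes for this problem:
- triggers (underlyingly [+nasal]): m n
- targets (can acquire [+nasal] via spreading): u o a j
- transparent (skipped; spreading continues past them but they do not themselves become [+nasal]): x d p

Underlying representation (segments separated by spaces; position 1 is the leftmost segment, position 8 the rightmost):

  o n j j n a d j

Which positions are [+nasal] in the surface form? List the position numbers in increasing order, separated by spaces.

2 3 4 5 6 8

From /n/ at 2 rightward: 3 /j/ → [+nasal]; 4 /j/ → [+nasal]; bound reached.
From /n/ at 5 rightward: 6 /a/ → [+nasal]; 7 /d/ transparent; 8 /j/ → [+nasal]; bound reached.
Target with no active source: position 1 stays [-nasal].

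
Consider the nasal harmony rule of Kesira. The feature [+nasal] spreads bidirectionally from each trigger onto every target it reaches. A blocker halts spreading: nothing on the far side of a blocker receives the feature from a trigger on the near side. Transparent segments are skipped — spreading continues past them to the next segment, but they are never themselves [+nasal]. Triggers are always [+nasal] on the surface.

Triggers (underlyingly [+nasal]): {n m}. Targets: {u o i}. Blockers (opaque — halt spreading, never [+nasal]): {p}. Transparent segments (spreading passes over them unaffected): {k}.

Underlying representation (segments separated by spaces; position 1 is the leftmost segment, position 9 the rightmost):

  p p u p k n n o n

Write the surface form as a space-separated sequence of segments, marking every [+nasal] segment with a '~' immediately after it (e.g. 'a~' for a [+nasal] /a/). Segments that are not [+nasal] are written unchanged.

p p u p k n~ n~ o~ n~

From /n/ at 6 rightward: 7 /n/ is itself a trigger — this domain ends here.
From /n/ at 6 leftward: 5 /k/ transparent; 4 /p/ blocks.
From /n/ at 7 rightward: 8 /o/ → [+nasal]; 9 /n/ is itself a trigger — this domain ends here.
From /n/ at 7 leftward: 6 /n/ is itself a trigger — this domain ends here.
From /n/ at 9 rightward: word edge.
From /n/ at 9 leftward: 8 /o/ → [+nasal]; 7 /n/ is itself a trigger — this domain ends here.
Target with no active source: position 3 stays [-nasal].
[+nasal] positions on the surface: 6 7 8 9.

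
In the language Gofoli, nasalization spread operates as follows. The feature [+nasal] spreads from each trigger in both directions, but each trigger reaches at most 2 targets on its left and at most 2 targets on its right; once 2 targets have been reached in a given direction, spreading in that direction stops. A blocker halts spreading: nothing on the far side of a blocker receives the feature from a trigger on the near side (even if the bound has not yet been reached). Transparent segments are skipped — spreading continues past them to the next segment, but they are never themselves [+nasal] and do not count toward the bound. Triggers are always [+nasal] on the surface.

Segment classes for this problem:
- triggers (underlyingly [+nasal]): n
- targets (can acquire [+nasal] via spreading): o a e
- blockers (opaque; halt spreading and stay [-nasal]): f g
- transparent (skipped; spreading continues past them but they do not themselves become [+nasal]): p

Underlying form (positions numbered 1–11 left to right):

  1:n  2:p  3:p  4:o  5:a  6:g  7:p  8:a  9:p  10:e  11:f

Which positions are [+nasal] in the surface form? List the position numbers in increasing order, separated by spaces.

1 4 5

From /n/ at 1 rightward: 2 /p/ transparent; 3 /p/ transparent; 4 /o/ → [+nasal]; 5 /a/ → [+nasal]; bound reached.
From /n/ at 1 leftward: word edge.
Targets with no active source: positions 8 10 stay [-nasal].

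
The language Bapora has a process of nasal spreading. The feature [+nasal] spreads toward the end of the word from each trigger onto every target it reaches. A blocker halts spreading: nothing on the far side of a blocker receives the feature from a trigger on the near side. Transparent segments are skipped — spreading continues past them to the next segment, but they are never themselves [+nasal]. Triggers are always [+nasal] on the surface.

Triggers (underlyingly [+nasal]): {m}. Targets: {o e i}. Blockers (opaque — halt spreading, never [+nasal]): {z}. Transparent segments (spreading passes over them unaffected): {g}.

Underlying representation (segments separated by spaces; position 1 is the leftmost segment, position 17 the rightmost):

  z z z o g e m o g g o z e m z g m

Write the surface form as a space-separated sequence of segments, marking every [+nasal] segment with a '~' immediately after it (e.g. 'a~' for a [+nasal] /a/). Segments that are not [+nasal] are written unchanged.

From /m/ at 7 rightward: 8 /o/ → [+nasal]; 9 /g/ transparent; 10 /g/ transparent; 11 /o/ → [+nasal]; 12 /z/ blocks.
From /m/ at 14 rightward: 15 /z/ blocks.
From /m/ at 17 rightward: word edge.
Targets with no active source: positions 4 6 13 stay [-nasal].
[+nasal] positions on the surface: 7 8 11 14 17.

z z z o g e m~ o~ g g o~ z e m~ z g m~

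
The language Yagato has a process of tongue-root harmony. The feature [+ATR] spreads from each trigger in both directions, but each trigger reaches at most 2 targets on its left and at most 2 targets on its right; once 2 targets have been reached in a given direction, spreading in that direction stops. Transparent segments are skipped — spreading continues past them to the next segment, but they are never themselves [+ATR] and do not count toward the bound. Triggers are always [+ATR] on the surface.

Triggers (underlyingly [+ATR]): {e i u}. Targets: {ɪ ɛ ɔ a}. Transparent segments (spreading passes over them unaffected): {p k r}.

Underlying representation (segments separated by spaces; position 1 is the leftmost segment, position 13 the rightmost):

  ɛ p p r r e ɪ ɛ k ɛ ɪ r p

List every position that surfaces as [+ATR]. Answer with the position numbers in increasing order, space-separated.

From /e/ at 6 rightward: 7 /ɪ/ → [+ATR]; 8 /ɛ/ → [+ATR]; bound reached.
From /e/ at 6 leftward: 5 /r/ transparent; 4 /r/ transparent; 3 /p/ transparent; 2 /p/ transparent; 1 /ɛ/ → [+ATR]; word edge.
Targets with no active source: positions 10 11 stay [-ATR].

1 6 7 8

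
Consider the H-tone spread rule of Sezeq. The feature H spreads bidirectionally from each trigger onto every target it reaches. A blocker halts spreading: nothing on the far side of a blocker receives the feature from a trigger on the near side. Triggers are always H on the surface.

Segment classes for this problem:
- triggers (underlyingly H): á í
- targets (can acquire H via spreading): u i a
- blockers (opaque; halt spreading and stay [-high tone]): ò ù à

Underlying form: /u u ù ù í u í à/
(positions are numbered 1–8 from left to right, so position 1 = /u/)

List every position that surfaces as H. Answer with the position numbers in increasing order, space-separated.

From /í/ at 5 rightward: 6 /u/ → H; 7 /í/ is itself a trigger — this domain ends here.
From /í/ at 5 leftward: 4 /ù/ blocks.
From /í/ at 7 rightward: 8 /à/ blocks.
From /í/ at 7 leftward: 6 /u/ → H; 5 /í/ is itself a trigger — this domain ends here.
Targets with no active source: positions 1 2 stay [-high tone].

5 6 7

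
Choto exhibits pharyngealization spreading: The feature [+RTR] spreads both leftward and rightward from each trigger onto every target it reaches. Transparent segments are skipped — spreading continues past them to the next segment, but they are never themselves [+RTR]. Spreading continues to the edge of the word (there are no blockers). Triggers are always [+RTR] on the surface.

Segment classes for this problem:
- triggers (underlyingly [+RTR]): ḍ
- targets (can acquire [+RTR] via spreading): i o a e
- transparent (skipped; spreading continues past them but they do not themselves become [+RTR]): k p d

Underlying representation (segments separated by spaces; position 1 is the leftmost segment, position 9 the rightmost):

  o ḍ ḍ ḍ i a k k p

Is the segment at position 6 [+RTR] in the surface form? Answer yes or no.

From /ḍ/ at 2 rightward: 3 /ḍ/ is itself a trigger — this domain ends here.
From /ḍ/ at 2 leftward: 1 /o/ → [+RTR]; word edge.
From /ḍ/ at 3 rightward: 4 /ḍ/ is itself a trigger — this domain ends here.
From /ḍ/ at 3 leftward: 2 /ḍ/ is itself a trigger — this domain ends here.
From /ḍ/ at 4 rightward: 5 /i/ → [+RTR]; 6 /a/ → [+RTR]; 7 /k/ transparent; 8 /k/ transparent; 9 /p/ transparent; word edge.
From /ḍ/ at 4 leftward: 3 /ḍ/ is itself a trigger — this domain ends here.
[+RTR] positions on the surface: 1 2 3 4 5 6.

yes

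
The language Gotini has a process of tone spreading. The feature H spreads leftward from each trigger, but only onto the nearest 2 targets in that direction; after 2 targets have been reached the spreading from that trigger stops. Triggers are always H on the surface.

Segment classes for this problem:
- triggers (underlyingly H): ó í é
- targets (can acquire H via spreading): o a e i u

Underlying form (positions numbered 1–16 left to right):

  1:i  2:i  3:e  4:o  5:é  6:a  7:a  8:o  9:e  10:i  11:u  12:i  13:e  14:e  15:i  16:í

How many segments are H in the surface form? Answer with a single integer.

From /é/ at 5 leftward: 4 /o/ → H; 3 /e/ → H; bound reached.
From /í/ at 16 leftward: 15 /i/ → H; 14 /e/ → H; bound reached.
Targets with no active source: positions 1 2 6 7 8 9 10 11 12 13 stay [-high tone].
H positions on the surface: 3 4 5 14 15 16.

6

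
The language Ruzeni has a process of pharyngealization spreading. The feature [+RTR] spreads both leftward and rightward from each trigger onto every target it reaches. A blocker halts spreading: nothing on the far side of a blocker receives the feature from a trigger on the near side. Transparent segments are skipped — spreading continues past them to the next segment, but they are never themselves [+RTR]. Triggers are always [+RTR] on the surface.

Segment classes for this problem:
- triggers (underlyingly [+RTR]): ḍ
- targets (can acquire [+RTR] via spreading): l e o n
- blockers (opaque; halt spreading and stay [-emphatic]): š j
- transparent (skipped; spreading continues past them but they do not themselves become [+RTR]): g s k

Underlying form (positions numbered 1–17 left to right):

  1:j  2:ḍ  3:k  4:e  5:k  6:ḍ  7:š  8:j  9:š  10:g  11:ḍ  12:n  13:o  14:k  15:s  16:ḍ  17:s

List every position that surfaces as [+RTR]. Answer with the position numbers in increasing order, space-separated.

2 4 6 11 12 13 16

From /ḍ/ at 2 rightward: 3 /k/ transparent; 4 /e/ → [+RTR]; 5 /k/ transparent; 6 /ḍ/ is itself a trigger — this domain ends here.
From /ḍ/ at 2 leftward: 1 /j/ blocks.
From /ḍ/ at 6 rightward: 7 /š/ blocks.
From /ḍ/ at 6 leftward: 5 /k/ transparent; 4 /e/ → [+RTR]; 3 /k/ transparent; 2 /ḍ/ is itself a trigger — this domain ends here.
From /ḍ/ at 11 rightward: 12 /n/ → [+RTR]; 13 /o/ → [+RTR]; 14 /k/ transparent; 15 /s/ transparent; 16 /ḍ/ is itself a trigger — this domain ends here.
From /ḍ/ at 11 leftward: 10 /g/ transparent; 9 /š/ blocks.
From /ḍ/ at 16 rightward: 17 /s/ transparent; word edge.
From /ḍ/ at 16 leftward: 15 /s/ transparent; 14 /k/ transparent; 13 /o/ → [+RTR]; 12 /n/ → [+RTR]; 11 /ḍ/ is itself a trigger — this domain ends here.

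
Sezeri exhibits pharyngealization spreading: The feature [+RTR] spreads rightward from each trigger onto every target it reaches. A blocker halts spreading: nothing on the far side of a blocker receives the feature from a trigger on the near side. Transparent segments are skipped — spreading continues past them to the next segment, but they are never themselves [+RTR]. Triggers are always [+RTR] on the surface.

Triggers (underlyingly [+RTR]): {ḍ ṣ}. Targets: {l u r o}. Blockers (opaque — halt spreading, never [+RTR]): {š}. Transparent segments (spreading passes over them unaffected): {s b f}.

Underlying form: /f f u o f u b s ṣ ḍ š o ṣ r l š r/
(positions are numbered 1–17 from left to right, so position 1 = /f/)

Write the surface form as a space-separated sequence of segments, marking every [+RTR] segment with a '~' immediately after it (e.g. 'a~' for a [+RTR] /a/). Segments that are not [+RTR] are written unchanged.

f f u o f u b s ṣ~ ḍ~ š o ṣ~ r~ l~ š r

From /ṣ/ at 9 rightward: 10 /ḍ/ is itself a trigger — this domain ends here.
From /ḍ/ at 10 rightward: 11 /š/ blocks.
From /ṣ/ at 13 rightward: 14 /r/ → [+RTR]; 15 /l/ → [+RTR]; 16 /š/ blocks.
Targets with no active source: positions 3 4 6 12 17 stay [-emphatic].
[+RTR] positions on the surface: 9 10 13 14 15.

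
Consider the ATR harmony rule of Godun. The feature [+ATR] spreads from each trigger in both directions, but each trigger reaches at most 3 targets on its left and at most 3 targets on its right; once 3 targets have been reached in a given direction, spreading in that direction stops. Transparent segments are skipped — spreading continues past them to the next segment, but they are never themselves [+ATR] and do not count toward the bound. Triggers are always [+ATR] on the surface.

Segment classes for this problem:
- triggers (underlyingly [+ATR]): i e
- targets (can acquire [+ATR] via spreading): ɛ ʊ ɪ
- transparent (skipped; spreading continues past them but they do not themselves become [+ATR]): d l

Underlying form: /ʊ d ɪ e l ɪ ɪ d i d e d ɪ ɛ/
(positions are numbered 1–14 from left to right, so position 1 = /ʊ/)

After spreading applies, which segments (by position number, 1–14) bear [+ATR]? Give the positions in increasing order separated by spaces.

From /e/ at 4 rightward: 5 /l/ transparent; 6 /ɪ/ → [+ATR]; 7 /ɪ/ → [+ATR]; 8 /d/ transparent; 9 /i/ is itself a trigger — this domain ends here.
From /e/ at 4 leftward: 3 /ɪ/ → [+ATR]; 2 /d/ transparent; 1 /ʊ/ → [+ATR]; word edge.
From /i/ at 9 rightward: 10 /d/ transparent; 11 /e/ is itself a trigger — this domain ends here.
From /i/ at 9 leftward: 8 /d/ transparent; 7 /ɪ/ → [+ATR]; 6 /ɪ/ → [+ATR]; 5 /l/ transparent; 4 /e/ is itself a trigger — this domain ends here.
From /e/ at 11 rightward: 12 /d/ transparent; 13 /ɪ/ → [+ATR]; 14 /ɛ/ → [+ATR]; word edge.
From /e/ at 11 leftward: 10 /d/ transparent; 9 /i/ is itself a trigger — this domain ends here.

1 3 4 6 7 9 11 13 14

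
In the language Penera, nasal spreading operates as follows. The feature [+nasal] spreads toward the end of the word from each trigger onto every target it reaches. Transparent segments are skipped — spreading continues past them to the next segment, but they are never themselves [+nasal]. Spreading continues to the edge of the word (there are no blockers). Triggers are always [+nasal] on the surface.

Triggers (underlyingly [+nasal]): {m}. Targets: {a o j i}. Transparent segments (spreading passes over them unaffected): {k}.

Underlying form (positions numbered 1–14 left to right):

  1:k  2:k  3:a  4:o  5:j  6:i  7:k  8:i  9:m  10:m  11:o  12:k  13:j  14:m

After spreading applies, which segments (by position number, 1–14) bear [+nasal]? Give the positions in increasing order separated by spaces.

9 10 11 13 14

From /m/ at 9 rightward: 10 /m/ is itself a trigger — this domain ends here.
From /m/ at 10 rightward: 11 /o/ → [+nasal]; 12 /k/ transparent; 13 /j/ → [+nasal]; 14 /m/ is itself a trigger — this domain ends here.
From /m/ at 14 rightward: word edge.
Targets with no active source: positions 3 4 5 6 8 stay [-nasal].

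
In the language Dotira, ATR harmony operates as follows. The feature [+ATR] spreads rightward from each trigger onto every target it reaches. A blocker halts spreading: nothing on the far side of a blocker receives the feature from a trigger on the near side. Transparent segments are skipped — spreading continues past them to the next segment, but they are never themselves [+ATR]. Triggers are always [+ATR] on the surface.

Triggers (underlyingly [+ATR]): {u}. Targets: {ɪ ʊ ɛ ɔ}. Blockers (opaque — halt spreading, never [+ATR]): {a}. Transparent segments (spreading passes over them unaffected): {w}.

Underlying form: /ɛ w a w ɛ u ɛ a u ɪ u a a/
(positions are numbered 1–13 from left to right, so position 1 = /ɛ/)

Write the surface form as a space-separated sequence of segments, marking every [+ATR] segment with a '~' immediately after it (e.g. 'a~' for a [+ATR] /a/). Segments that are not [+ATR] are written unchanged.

From /u/ at 6 rightward: 7 /ɛ/ → [+ATR]; 8 /a/ blocks.
From /u/ at 9 rightward: 10 /ɪ/ → [+ATR]; 11 /u/ is itself a trigger — this domain ends here.
From /u/ at 11 rightward: 12 /a/ blocks.
Targets with no active source: positions 1 5 stay [-ATR].
[+ATR] positions on the surface: 6 7 9 10 11.

ɛ w a w ɛ u~ ɛ~ a u~ ɪ~ u~ a a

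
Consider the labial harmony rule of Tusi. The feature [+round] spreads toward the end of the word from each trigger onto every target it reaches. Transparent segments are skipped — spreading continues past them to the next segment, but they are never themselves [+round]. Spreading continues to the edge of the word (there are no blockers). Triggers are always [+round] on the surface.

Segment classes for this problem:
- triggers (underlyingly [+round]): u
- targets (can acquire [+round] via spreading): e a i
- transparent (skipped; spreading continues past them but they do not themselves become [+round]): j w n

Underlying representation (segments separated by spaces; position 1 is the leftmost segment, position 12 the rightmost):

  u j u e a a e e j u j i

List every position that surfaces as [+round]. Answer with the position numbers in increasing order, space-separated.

From /u/ at 1 rightward: 2 /j/ transparent; 3 /u/ is itself a trigger — this domain ends here.
From /u/ at 3 rightward: 4 /e/ → [+round]; 5 /a/ → [+round]; 6 /a/ → [+round]; 7 /e/ → [+round]; 8 /e/ → [+round]; 9 /j/ transparent; 10 /u/ is itself a trigger — this domain ends here.
From /u/ at 10 rightward: 11 /j/ transparent; 12 /i/ → [+round]; word edge.

1 3 4 5 6 7 8 10 12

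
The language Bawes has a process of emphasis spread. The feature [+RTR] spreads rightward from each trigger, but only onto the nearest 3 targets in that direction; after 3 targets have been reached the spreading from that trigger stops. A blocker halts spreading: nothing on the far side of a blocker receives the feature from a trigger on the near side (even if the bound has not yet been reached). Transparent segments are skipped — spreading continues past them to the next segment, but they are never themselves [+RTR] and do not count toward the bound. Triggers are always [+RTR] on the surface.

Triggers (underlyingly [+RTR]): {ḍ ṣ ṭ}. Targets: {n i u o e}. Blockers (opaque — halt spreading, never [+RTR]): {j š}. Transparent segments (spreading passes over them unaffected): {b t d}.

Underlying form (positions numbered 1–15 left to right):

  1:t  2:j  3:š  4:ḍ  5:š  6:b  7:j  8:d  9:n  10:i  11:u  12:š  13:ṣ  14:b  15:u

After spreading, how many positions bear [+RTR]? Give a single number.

3

From /ḍ/ at 4 rightward: 5 /š/ blocks.
From /ṣ/ at 13 rightward: 14 /b/ transparent; 15 /u/ → [+RTR]; word edge.
Targets with no active source: positions 9 10 11 stay [-emphatic].
[+RTR] positions on the surface: 4 13 15.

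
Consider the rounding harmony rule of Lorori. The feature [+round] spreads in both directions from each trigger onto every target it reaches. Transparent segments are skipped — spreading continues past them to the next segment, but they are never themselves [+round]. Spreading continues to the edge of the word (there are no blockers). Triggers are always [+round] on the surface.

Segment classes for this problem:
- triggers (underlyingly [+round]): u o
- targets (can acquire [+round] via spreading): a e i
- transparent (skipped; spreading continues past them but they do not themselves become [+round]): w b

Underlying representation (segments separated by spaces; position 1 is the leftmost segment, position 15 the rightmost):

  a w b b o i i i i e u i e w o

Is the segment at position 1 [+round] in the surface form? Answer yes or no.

From /o/ at 5 rightward: 6 /i/ → [+round]; 7 /i/ → [+round]; 8 /i/ → [+round]; 9 /i/ → [+round]; 10 /e/ → [+round]; 11 /u/ is itself a trigger — this domain ends here.
From /o/ at 5 leftward: 4 /b/ transparent; 3 /b/ transparent; 2 /w/ transparent; 1 /a/ → [+round]; word edge.
From /u/ at 11 rightward: 12 /i/ → [+round]; 13 /e/ → [+round]; 14 /w/ transparent; 15 /o/ is itself a trigger — this domain ends here.
From /u/ at 11 leftward: 10 /e/ → [+round]; 9 /i/ → [+round]; 8 /i/ → [+round]; 7 /i/ → [+round]; 6 /i/ → [+round]; 5 /o/ is itself a trigger — this domain ends here.
From /o/ at 15 rightward: word edge.
From /o/ at 15 leftward: 14 /w/ transparent; 13 /e/ → [+round]; 12 /i/ → [+round]; 11 /u/ is itself a trigger — this domain ends here.
[+round] positions on the surface: 1 5 6 7 8 9 10 11 12 13 15.

yes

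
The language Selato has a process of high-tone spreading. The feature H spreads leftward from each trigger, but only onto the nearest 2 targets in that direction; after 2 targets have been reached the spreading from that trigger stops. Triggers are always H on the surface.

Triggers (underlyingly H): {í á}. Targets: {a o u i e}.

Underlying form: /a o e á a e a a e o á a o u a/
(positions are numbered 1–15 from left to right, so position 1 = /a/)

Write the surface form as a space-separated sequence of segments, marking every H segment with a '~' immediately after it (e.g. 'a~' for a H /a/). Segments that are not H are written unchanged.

From /á/ at 4 leftward: 3 /e/ → H; 2 /o/ → H; bound reached.
From /á/ at 11 leftward: 10 /o/ → H; 9 /e/ → H; bound reached.
Targets with no active source: positions 1 5 6 7 8 12 13 14 15 stay [-high tone].
H positions on the surface: 2 3 4 9 10 11.

a o~ e~ á~ a e a a e~ o~ á~ a o u a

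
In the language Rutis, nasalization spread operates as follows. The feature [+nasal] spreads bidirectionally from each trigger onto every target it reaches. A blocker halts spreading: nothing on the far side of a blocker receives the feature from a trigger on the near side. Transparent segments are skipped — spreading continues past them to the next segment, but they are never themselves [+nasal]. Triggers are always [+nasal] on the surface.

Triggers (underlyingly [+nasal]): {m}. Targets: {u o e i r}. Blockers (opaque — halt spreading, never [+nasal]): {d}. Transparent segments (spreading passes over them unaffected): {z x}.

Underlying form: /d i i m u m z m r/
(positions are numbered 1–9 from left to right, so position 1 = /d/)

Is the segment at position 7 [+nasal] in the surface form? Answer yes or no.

no

From /m/ at 4 rightward: 5 /u/ → [+nasal]; 6 /m/ is itself a trigger — this domain ends here.
From /m/ at 4 leftward: 3 /i/ → [+nasal]; 2 /i/ → [+nasal]; 1 /d/ blocks.
From /m/ at 6 rightward: 7 /z/ transparent; 8 /m/ is itself a trigger — this domain ends here.
From /m/ at 6 leftward: 5 /u/ → [+nasal]; 4 /m/ is itself a trigger — this domain ends here.
From /m/ at 8 rightward: 9 /r/ → [+nasal]; word edge.
From /m/ at 8 leftward: 7 /z/ transparent; 6 /m/ is itself a trigger — this domain ends here.
[+nasal] positions on the surface: 2 3 4 5 6 8 9.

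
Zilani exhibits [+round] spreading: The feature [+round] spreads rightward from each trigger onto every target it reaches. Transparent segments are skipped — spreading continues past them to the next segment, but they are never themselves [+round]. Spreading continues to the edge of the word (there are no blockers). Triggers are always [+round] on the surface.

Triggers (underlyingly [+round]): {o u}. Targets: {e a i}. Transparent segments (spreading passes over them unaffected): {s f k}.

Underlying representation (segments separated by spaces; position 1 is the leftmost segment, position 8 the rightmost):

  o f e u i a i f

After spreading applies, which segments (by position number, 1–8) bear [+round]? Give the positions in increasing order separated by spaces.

1 3 4 5 6 7

From /o/ at 1 rightward: 2 /f/ transparent; 3 /e/ → [+round]; 4 /u/ is itself a trigger — this domain ends here.
From /u/ at 4 rightward: 5 /i/ → [+round]; 6 /a/ → [+round]; 7 /i/ → [+round]; 8 /f/ transparent; word edge.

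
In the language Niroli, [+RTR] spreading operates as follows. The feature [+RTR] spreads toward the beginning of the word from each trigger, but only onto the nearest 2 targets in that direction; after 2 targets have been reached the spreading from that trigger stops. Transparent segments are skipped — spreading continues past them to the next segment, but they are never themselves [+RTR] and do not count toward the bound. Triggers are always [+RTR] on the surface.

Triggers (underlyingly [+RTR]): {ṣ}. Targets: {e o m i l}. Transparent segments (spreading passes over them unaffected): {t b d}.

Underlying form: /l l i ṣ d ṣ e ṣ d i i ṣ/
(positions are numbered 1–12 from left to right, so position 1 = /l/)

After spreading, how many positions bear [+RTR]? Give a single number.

From /ṣ/ at 4 leftward: 3 /i/ → [+RTR]; 2 /l/ → [+RTR]; bound reached.
From /ṣ/ at 6 leftward: 5 /d/ transparent; 4 /ṣ/ is itself a trigger — this domain ends here.
From /ṣ/ at 8 leftward: 7 /e/ → [+RTR]; 6 /ṣ/ is itself a trigger — this domain ends here.
From /ṣ/ at 12 leftward: 11 /i/ → [+RTR]; 10 /i/ → [+RTR]; bound reached.
Target with no active source: position 1 stays [-emphatic].
[+RTR] positions on the surface: 2 3 4 6 7 8 10 11 12.

9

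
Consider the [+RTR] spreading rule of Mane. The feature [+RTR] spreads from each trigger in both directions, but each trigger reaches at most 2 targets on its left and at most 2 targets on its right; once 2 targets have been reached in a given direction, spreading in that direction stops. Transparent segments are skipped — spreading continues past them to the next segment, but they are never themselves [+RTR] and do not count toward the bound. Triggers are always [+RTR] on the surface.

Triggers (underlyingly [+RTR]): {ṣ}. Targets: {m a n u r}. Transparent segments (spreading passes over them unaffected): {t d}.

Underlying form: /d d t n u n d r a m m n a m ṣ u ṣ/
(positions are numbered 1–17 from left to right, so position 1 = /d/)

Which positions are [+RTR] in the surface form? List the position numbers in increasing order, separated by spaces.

From /ṣ/ at 15 rightward: 16 /u/ → [+RTR]; 17 /ṣ/ is itself a trigger — this domain ends here.
From /ṣ/ at 15 leftward: 14 /m/ → [+RTR]; 13 /a/ → [+RTR]; bound reached.
From /ṣ/ at 17 rightward: word edge.
From /ṣ/ at 17 leftward: 16 /u/ → [+RTR]; 15 /ṣ/ is itself a trigger — this domain ends here.
Targets with no active source: positions 4 5 6 8 9 10 11 12 stay [-emphatic].

13 14 15 16 17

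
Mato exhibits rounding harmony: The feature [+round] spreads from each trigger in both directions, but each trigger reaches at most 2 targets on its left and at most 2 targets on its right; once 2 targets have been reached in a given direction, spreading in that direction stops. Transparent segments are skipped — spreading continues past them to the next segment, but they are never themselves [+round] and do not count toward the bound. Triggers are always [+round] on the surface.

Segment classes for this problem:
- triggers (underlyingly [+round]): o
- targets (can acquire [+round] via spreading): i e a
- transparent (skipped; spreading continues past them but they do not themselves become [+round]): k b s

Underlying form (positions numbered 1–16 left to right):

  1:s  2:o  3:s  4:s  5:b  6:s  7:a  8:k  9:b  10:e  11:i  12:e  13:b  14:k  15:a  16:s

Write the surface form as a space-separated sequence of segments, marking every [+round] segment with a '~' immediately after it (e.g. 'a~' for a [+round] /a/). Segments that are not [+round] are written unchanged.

From /o/ at 2 rightward: 3 /s/ transparent; 4 /s/ transparent; 5 /b/ transparent; 6 /s/ transparent; 7 /a/ → [+round]; 8 /k/ transparent; 9 /b/ transparent; 10 /e/ → [+round]; bound reached.
From /o/ at 2 leftward: 1 /s/ transparent; word edge.
Targets with no active source: positions 11 12 15 stay [-round].
[+round] positions on the surface: 2 7 10.

s o~ s s b s a~ k b e~ i e b k a s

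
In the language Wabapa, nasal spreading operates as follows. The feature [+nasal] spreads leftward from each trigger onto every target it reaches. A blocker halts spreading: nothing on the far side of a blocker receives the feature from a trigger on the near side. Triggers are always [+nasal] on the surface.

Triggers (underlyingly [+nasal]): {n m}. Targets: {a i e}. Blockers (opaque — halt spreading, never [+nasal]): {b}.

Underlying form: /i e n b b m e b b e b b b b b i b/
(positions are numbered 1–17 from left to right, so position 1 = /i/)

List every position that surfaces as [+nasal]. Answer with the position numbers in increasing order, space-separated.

1 2 3 6

From /n/ at 3 leftward: 2 /e/ → [+nasal]; 1 /i/ → [+nasal]; word edge.
From /m/ at 6 leftward: 5 /b/ blocks.
Targets with no active source: positions 7 10 16 stay [-nasal].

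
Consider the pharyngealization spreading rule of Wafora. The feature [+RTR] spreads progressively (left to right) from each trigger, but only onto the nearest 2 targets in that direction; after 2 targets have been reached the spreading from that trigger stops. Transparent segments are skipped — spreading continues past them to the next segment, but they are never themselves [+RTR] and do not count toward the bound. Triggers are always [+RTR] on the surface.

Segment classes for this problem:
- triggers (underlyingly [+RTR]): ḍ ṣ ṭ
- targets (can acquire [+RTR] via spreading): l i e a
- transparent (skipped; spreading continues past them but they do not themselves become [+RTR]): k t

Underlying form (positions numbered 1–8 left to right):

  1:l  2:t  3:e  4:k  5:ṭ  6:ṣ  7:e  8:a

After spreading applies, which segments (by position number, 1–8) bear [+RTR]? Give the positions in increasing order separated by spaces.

From /ṭ/ at 5 rightward: 6 /ṣ/ is itself a trigger — this domain ends here.
From /ṣ/ at 6 rightward: 7 /e/ → [+RTR]; 8 /a/ → [+RTR]; bound reached.
Targets with no active source: positions 1 3 stay [-emphatic].

5 6 7 8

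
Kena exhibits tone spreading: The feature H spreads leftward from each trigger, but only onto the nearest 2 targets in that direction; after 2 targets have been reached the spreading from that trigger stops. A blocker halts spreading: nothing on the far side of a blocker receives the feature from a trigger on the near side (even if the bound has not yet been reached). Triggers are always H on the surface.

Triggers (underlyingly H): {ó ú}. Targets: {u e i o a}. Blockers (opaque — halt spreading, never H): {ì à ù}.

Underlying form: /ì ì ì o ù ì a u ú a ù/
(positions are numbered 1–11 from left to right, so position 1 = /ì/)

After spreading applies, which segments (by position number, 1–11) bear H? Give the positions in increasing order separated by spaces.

7 8 9

From /ú/ at 9 leftward: 8 /u/ → H; 7 /a/ → H; bound reached.
Targets with no active source: positions 4 10 stay [-high tone].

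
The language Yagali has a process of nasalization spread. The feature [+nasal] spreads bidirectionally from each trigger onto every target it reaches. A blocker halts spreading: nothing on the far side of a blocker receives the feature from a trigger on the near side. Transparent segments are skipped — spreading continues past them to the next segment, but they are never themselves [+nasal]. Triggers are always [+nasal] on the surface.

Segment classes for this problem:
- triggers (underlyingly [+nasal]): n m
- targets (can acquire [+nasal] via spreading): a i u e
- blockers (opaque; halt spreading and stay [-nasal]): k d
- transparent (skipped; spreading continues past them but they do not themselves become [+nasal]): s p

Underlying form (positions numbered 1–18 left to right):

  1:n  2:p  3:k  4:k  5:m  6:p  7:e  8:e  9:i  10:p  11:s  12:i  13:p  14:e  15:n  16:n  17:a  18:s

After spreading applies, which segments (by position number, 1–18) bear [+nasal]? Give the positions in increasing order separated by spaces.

From /n/ at 1 rightward: 2 /p/ transparent; 3 /k/ blocks.
From /n/ at 1 leftward: word edge.
From /m/ at 5 rightward: 6 /p/ transparent; 7 /e/ → [+nasal]; 8 /e/ → [+nasal]; 9 /i/ → [+nasal]; 10 /p/ transparent; 11 /s/ transparent; 12 /i/ → [+nasal]; 13 /p/ transparent; 14 /e/ → [+nasal]; 15 /n/ is itself a trigger — this domain ends here.
From /m/ at 5 leftward: 4 /k/ blocks.
From /n/ at 15 rightward: 16 /n/ is itself a trigger — this domain ends here.
From /n/ at 15 leftward: 14 /e/ → [+nasal]; 13 /p/ transparent; 12 /i/ → [+nasal]; 11 /s/ transparent; 10 /p/ transparent; 9 /i/ → [+nasal]; 8 /e/ → [+nasal]; 7 /e/ → [+nasal]; 6 /p/ transparent; 5 /m/ is itself a trigger — this domain ends here.
From /n/ at 16 rightward: 17 /a/ → [+nasal]; 18 /s/ transparent; word edge.
From /n/ at 16 leftward: 15 /n/ is itself a trigger — this domain ends here.

1 5 7 8 9 12 14 15 16 17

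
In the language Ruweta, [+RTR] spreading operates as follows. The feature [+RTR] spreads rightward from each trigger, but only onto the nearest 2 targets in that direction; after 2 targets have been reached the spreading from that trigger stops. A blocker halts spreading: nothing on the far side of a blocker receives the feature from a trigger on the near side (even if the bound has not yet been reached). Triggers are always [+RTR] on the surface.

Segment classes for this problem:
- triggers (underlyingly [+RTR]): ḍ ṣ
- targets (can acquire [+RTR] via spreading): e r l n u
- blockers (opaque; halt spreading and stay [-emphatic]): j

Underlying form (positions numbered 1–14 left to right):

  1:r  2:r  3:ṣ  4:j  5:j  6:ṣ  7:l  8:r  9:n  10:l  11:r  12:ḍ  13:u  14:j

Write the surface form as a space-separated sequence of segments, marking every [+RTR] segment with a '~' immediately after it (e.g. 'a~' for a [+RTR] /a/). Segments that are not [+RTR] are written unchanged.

From /ṣ/ at 3 rightward: 4 /j/ blocks.
From /ṣ/ at 6 rightward: 7 /l/ → [+RTR]; 8 /r/ → [+RTR]; bound reached.
From /ḍ/ at 12 rightward: 13 /u/ → [+RTR]; 14 /j/ blocks.
Targets with no active source: positions 1 2 9 10 11 stay [-emphatic].
[+RTR] positions on the surface: 3 6 7 8 12 13.

r r ṣ~ j j ṣ~ l~ r~ n l r ḍ~ u~ j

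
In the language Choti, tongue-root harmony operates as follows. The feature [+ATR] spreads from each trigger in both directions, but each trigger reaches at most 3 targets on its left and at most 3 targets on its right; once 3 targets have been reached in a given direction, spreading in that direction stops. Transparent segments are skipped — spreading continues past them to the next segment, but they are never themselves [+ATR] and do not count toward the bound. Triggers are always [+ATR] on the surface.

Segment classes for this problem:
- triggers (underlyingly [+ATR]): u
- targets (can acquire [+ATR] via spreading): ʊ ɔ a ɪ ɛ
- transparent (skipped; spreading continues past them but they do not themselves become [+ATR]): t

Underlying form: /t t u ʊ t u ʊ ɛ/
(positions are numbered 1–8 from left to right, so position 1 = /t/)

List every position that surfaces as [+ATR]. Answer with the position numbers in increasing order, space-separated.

From /u/ at 3 rightward: 4 /ʊ/ → [+ATR]; 5 /t/ transparent; 6 /u/ is itself a trigger — this domain ends here.
From /u/ at 3 leftward: 2 /t/ transparent; 1 /t/ transparent; word edge.
From /u/ at 6 rightward: 7 /ʊ/ → [+ATR]; 8 /ɛ/ → [+ATR]; word edge.
From /u/ at 6 leftward: 5 /t/ transparent; 4 /ʊ/ → [+ATR]; 3 /u/ is itself a trigger — this domain ends here.

3 4 6 7 8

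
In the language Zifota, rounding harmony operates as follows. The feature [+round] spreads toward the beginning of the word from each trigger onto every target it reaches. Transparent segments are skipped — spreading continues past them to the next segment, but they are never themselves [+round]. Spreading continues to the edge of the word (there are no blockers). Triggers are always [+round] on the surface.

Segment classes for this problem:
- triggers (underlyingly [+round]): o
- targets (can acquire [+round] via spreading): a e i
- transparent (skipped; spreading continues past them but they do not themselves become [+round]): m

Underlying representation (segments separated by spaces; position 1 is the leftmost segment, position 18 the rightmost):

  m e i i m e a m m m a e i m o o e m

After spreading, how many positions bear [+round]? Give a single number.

From /o/ at 15 leftward: 14 /m/ transparent; 13 /i/ → [+round]; 12 /e/ → [+round]; 11 /a/ → [+round]; 10 /m/ transparent; 9 /m/ transparent; 8 /m/ transparent; 7 /a/ → [+round]; 6 /e/ → [+round]; 5 /m/ transparent; 4 /i/ → [+round]; 3 /i/ → [+round]; 2 /e/ → [+round]; 1 /m/ transparent; word edge.
From /o/ at 16 leftward: 15 /o/ is itself a trigger — this domain ends here.
Target with no active source: position 17 stays [-round].
[+round] positions on the surface: 2 3 4 6 7 11 12 13 15 16.

10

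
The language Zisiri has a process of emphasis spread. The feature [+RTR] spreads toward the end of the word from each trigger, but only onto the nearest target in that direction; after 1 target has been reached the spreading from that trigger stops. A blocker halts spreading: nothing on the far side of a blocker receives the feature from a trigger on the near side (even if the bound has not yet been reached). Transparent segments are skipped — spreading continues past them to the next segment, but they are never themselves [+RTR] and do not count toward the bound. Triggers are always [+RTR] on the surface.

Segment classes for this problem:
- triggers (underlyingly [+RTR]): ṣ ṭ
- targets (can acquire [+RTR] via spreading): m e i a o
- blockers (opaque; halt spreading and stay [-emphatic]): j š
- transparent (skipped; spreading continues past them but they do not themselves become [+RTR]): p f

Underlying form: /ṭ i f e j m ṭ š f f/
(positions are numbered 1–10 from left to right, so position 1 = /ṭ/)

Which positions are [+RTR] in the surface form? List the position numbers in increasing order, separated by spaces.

From /ṭ/ at 1 rightward: 2 /i/ → [+RTR]; bound reached.
From /ṭ/ at 7 rightward: 8 /š/ blocks.
Targets with no active source: positions 4 6 stay [-emphatic].

1 2 7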